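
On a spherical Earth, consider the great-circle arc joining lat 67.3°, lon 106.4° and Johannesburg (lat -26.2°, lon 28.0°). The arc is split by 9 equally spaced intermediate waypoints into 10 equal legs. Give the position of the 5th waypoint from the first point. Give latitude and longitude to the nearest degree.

Convert each endpoint to a unit vector on the sphere (x = cos φ cos λ, y = cos φ sin λ, z = sin φ).
The central angle between the endpoints is δ = arccos(p₁·p₂) ≈ 1.915 rad (109.7°).
Interpolate at f = 5/10 with slerp weights a = sin((1−f)δ)/sin δ ≈ 0.869, b = sin(fδ)/sin δ ≈ 0.869.
p = a·p₁ + b·p₂ ≈ (0.594, 0.688, 0.418); φ = arcsin(p_z) ≈ 24.71°, λ = atan2(p_y, p_x) ≈ 49.20°.

≈ lat 25°, lon 49°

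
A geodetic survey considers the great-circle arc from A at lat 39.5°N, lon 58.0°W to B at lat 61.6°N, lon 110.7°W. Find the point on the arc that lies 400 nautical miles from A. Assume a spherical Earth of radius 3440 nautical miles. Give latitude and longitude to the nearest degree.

Convert each endpoint to a unit vector on the sphere (x = cos φ cos λ, y = cos φ sin λ, z = sin φ).
The central angle between the endpoints is δ = arccos(p₁·p₂) ≈ 0.673 rad (38.6°). The total great-circle distance is δ·R ≈ 0.673 × 3440 ≈ 2315 nmi, so the target fraction is f = 400/2315 ≈ 0.173.
Interpolate at f ≈ 0.173 with slerp weights a = sin((1−f)δ)/sin δ ≈ 0.848, b = sin(fδ)/sin δ ≈ 0.186.
p = a·p₁ + b·p₂ ≈ (0.315, -0.638, 0.703); φ = arcsin(p_z) ≈ 44.66°, λ = atan2(p_y, p_x) ≈ -63.68°.

≈ lat 45°N, lon 64°W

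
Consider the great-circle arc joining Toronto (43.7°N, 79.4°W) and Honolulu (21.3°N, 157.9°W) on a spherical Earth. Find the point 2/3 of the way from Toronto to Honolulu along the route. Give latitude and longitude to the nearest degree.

≈ (34°N, 137°W)

From cos δ = sin φ₁ sin φ₂ + cos φ₁ cos φ₂ cos Δλ, the central angle is δ ≈ 1.175 rad (67.3°).
Interpolate at f = 2/3 with slerp weights a = sin((1−f)δ)/sin δ ≈ 0.414, b = sin(fδ)/sin δ ≈ 0.765.
p = a·p₁ + b·p₂ ≈ (-0.605, -0.562, 0.564); φ = arcsin(p_z) ≈ 34.31°, λ = atan2(p_y, p_x) ≈ -137.11°.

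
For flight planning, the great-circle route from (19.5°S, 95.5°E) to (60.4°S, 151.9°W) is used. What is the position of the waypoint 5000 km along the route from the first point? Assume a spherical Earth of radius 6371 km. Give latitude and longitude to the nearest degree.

≈ (56°S, 131°E)

Write both endpoints as unit vectors p₁, p₂ with components (cos φ cos λ, cos φ sin λ, sin φ).
The central angle between the endpoints is δ = arccos(p₁·p₂) ≈ 1.459 rad (83.6°). The total great-circle distance is δ·R ≈ 1.459 × 6371 ≈ 9297 km, so the target fraction is f = 5000/9297 ≈ 0.538.
Interpolate at f ≈ 0.538 with slerp weights a = sin((1−f)δ)/sin δ ≈ 0.628, b = sin(fδ)/sin δ ≈ 0.711.
p = a·p₁ + b·p₂ ≈ (-0.367, 0.424, -0.828); φ = arcsin(p_z) ≈ -55.90°, λ = atan2(p_y, p_x) ≈ 130.84°.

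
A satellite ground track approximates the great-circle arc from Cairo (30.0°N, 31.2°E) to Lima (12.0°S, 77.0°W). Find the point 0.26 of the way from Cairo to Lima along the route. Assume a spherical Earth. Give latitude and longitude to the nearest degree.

Convert each endpoint to a unit vector on the sphere (x = cos φ cos λ, y = cos φ sin λ, z = sin φ).
The central angle between the endpoints is δ = arccos(p₁·p₂) ≈ 1.948 rad (111.6°).
Interpolate at f = 0.26 with slerp weights a = sin((1−f)δ)/sin δ ≈ 1.067, b = sin(fδ)/sin δ ≈ 0.522.
p = a·p₁ + b·p₂ ≈ (0.905, -0.019, 0.425); φ = arcsin(p_z) ≈ 25.14°, λ = atan2(p_y, p_x) ≈ -1.19°.

≈ 25°N, 1°W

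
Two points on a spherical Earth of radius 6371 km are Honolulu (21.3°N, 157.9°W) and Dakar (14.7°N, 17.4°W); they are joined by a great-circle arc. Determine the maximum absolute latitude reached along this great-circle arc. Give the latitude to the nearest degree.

The great circle lies in the plane with unit normal n̂ = (p₁ × p₂)/|p₁ × p₂|.
Here n̂_z ≈ +0.719; the vertex latitude is φ_max = arccos|n̂_z| ≈ 44.1°.
Check via Clairaut: cos φ_max = |cos φ₁| · sin C = cos(21.3°)·sin(50.5°) ≈ 0.719, again giving ≈ 44.1°.

≈ 44°N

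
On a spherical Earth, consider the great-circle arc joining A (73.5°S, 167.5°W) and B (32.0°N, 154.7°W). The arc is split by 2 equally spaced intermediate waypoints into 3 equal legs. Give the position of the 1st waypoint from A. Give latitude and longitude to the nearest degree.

From cos δ = sin φ₁ sin φ₂ + cos φ₁ cos φ₂ cos Δλ, the central angle is δ ≈ 1.848 rad (105.9°).
Interpolate at f = 1/3 with slerp weights a = sin((1−f)δ)/sin δ ≈ 0.980, b = sin(fδ)/sin δ ≈ 0.600.
p = a·p₁ + b·p₂ ≈ (-0.732, -0.278, -0.622); φ = arcsin(p_z) ≈ -38.45°, λ = atan2(p_y, p_x) ≈ -159.22°.

≈ (38°S, 159°W)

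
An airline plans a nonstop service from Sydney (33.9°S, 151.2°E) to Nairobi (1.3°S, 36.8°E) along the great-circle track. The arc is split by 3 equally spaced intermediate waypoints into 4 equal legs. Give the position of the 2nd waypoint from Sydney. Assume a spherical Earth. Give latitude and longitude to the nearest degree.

≈ 30°S, 86°E

Convert each endpoint to a unit vector on the sphere (x = cos φ cos λ, y = cos φ sin λ, z = sin φ).
The central angle between the endpoints is δ = arccos(p₁·p₂) ≈ 1.907 rad (109.3°).
Interpolate at f = 2/4 with slerp weights a = sin((1−f)δ)/sin δ ≈ 0.864, b = sin(fδ)/sin δ ≈ 0.864.
p = a·p₁ + b·p₂ ≈ (0.063, 0.863, -0.501); φ = arcsin(p_z) ≈ -30.10°, λ = atan2(p_y, p_x) ≈ 85.81°.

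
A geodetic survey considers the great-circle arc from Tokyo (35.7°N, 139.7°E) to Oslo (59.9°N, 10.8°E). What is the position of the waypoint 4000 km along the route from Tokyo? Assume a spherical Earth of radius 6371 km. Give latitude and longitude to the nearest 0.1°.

≈ (65.3°N, 105.1°E)

The haversine formula gives a central angle δ ≈ 1.319 rad (75.6°) between the endpoints. The total great-circle distance is δ·R ≈ 1.319 × 6371 ≈ 8404 km, so the target fraction is f = 4000/8404 ≈ 0.476.
Interpolate at f ≈ 0.476 with slerp weights a = sin((1−f)δ)/sin δ ≈ 0.658, b = sin(fδ)/sin δ ≈ 0.607.
p = a·p₁ + b·p₂ ≈ (-0.109, 0.403, 0.909); φ = arcsin(p_z) ≈ 65.34°, λ = atan2(p_y, p_x) ≈ 105.13°.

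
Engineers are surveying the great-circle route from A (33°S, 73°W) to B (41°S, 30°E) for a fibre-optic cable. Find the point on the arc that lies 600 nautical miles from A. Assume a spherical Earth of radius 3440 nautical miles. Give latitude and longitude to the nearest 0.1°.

Convert each endpoint to a unit vector on the sphere (x = cos φ cos λ, y = cos φ sin λ, z = sin φ).
The central angle between the endpoints is δ = arccos(p₁·p₂) ≈ 1.354 rad (77.6°). The total great-circle distance is δ·R ≈ 1.354 × 3440 ≈ 4658 nmi, so the target fraction is f = 600/4658 ≈ 0.129.
Interpolate at f ≈ 0.129 with slerp weights a = sin((1−f)δ)/sin δ ≈ 0.947, b = sin(fδ)/sin δ ≈ 0.178.
p = a·p₁ + b·p₂ ≈ (0.348, -0.692, -0.632); φ = arcsin(p_z) ≈ -39.21°, λ = atan2(p_y, p_x) ≈ -63.29°.

≈ (39.2°S, 63.3°W)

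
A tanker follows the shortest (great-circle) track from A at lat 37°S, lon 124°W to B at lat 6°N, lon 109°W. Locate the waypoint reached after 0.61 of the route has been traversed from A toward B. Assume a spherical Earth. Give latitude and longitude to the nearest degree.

Convert each endpoint to a unit vector on the sphere (x = cos φ cos λ, y = cos φ sin λ, z = sin φ).
The central angle between the endpoints is δ = arccos(p₁·p₂) ≈ 0.789 rad (45.2°).
Interpolate at f = 0.61 with slerp weights a = sin((1−f)δ)/sin δ ≈ 0.427, b = sin(fδ)/sin δ ≈ 0.652.
p = a·p₁ + b·p₂ ≈ (-0.402, -0.896, -0.189); φ = arcsin(p_z) ≈ -10.88°, λ = atan2(p_y, p_x) ≈ -114.15°.

≈ lat 11°S, lon 114°W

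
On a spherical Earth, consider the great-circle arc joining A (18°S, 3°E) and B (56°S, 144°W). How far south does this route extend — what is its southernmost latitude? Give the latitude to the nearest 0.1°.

≈ 72.8°S

The great circle lies in the plane with unit normal n̂ = (p₁ × p₂)/|p₁ × p₂|.
Here n̂_z ≈ -0.295; the vertex latitude is φ_max = arccos|n̂_z| ≈ 72.8°.
Check via Clairaut: cos φ_max = |cos φ₁| · sin C = cos(18.0°)·sin(161.9°) ≈ 0.295, again giving ≈ 72.8°.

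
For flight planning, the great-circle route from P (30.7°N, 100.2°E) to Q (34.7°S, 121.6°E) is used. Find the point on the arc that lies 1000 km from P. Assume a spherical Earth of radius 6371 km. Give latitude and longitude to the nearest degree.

The haversine formula gives a central angle δ ≈ 1.194 rad (68.4°) between the endpoints. The total great-circle distance is δ·R ≈ 1.194 × 6371 ≈ 7610 km, so the target fraction is f = 1000/7610 ≈ 0.131.
Interpolate at f ≈ 0.131 with slerp weights a = sin((1−f)δ)/sin δ ≈ 0.926, b = sin(fδ)/sin δ ≈ 0.168.
p = a·p₁ + b·p₂ ≈ (-0.213, 0.901, 0.377); φ = arcsin(p_z) ≈ 22.15°, λ = atan2(p_y, p_x) ≈ 103.32°.

≈ (22°N, 103°E)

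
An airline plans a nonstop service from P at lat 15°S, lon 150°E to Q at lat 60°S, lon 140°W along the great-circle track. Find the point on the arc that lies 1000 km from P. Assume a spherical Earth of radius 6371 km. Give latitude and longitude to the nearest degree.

≈ lat 23°S, lon 155°E

Write both endpoints as unit vectors p₁, p₂ with components (cos φ cos λ, cos φ sin λ, sin φ).
The central angle between the endpoints is δ = arccos(p₁·p₂) ≈ 1.171 rad (67.1°). The total great-circle distance is δ·R ≈ 1.171 × 6371 ≈ 7460 km, so the target fraction is f = 1000/7460 ≈ 0.134.
Interpolate at f ≈ 0.134 with slerp weights a = sin((1−f)δ)/sin δ ≈ 0.922, b = sin(fδ)/sin δ ≈ 0.170.
p = a·p₁ + b·p₂ ≈ (-0.836, 0.391, -0.386); φ = arcsin(p_z) ≈ -22.68°, λ = atan2(p_y, p_x) ≈ 154.96°.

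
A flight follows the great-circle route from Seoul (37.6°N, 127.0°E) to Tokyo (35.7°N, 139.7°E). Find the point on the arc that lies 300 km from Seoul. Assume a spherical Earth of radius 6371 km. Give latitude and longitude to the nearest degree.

Convert each endpoint to a unit vector on the sphere (x = cos φ cos λ, y = cos φ sin λ, z = sin φ).
The central angle between the endpoints is δ = arccos(p₁·p₂) ≈ 0.181 rad (10.4°). The total great-circle distance is δ·R ≈ 0.181 × 6371 ≈ 1152 km, so the target fraction is f = 300/1152 ≈ 0.261.
Interpolate at f ≈ 0.261 with slerp weights a = sin((1−f)δ)/sin δ ≈ 0.741, b = sin(fδ)/sin δ ≈ 0.262.
p = a·p₁ + b·p₂ ≈ (-0.516, 0.607, 0.605); φ = arcsin(p_z) ≈ 37.24°, λ = atan2(p_y, p_x) ≈ 130.37°.

≈ (37°N, 130°E)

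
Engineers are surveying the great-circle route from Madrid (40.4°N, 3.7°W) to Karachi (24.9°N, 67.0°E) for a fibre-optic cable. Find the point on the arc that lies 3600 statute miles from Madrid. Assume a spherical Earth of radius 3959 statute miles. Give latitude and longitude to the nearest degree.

Convert each endpoint to a unit vector on the sphere (x = cos φ cos λ, y = cos φ sin λ, z = sin φ).
The central angle between the endpoints is δ = arccos(p₁·p₂) ≈ 1.046 rad (59.9°). The total great-circle distance is δ·R ≈ 1.046 × 3959 ≈ 4140 mi, so the target fraction is f = 3600/4140 ≈ 0.869.
Interpolate at f ≈ 0.869 with slerp weights a = sin((1−f)δ)/sin δ ≈ 0.157, b = sin(fδ)/sin δ ≈ 0.912.
p = a·p₁ + b·p₂ ≈ (0.443, 0.754, 0.486); φ = arcsin(p_z) ≈ 29.07°, λ = atan2(p_y, p_x) ≈ 59.57°.

≈ 29°N, 60°E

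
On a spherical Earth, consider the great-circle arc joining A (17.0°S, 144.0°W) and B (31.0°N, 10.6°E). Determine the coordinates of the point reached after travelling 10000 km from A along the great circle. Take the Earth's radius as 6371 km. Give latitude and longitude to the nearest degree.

≈ (34°N, 66°W)

Write both endpoints as unit vectors p₁, p₂ with components (cos φ cos λ, cos φ sin λ, sin φ).
The central angle between the endpoints is δ = arccos(p₁·p₂) ≈ 2.670 rad (153.0°). The total great-circle distance is δ·R ≈ 2.670 × 6371 ≈ 17014 km, so the target fraction is f = 10000/17014 ≈ 0.588.
Interpolate at f ≈ 0.588 with slerp weights a = sin((1−f)δ)/sin δ ≈ 1.964, b = sin(fδ)/sin δ ≈ 2.203.
p = a·p₁ + b·p₂ ≈ (0.337, -0.757, 0.560); φ = arcsin(p_z) ≈ 34.08°, λ = atan2(p_y, p_x) ≈ -66.03°.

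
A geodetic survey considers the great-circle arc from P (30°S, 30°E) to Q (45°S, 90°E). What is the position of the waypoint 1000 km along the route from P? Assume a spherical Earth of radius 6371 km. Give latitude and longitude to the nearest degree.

Convert each endpoint to a unit vector on the sphere (x = cos φ cos λ, y = cos φ sin λ, z = sin φ).
The central angle between the endpoints is δ = arccos(p₁·p₂) ≈ 0.850 rad (48.7°). The total great-circle distance is δ·R ≈ 0.850 × 6371 ≈ 5417 km, so the target fraction is f = 1000/5417 ≈ 0.185.
Interpolate at f ≈ 0.185 with slerp weights a = sin((1−f)δ)/sin δ ≈ 0.850, b = sin(fδ)/sin δ ≈ 0.208.
p = a·p₁ + b·p₂ ≈ (0.638, 0.515, -0.572); φ = arcsin(p_z) ≈ -34.91°, λ = atan2(p_y, p_x) ≈ 38.94°.

≈ (35°S, 39°E)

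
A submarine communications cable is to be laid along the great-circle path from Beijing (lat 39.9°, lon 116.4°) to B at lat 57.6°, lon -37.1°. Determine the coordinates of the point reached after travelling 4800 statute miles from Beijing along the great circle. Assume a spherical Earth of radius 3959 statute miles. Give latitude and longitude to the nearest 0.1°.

Convert each endpoint to a unit vector on the sphere (x = cos φ cos λ, y = cos φ sin λ, z = sin φ).
The central angle between the endpoints is δ = arccos(p₁·p₂) ≈ 1.396 rad (80.0°). The total great-circle distance is δ·R ≈ 1.396 × 3959 ≈ 5528 mi, so the target fraction is f = 4800/5528 ≈ 0.868.
Interpolate at f ≈ 0.868 with slerp weights a = sin((1−f)δ)/sin δ ≈ 0.186, b = sin(fδ)/sin δ ≈ 0.951.
p = a·p₁ + b·p₂ ≈ (0.343, -0.180, 0.922); φ = arcsin(p_z) ≈ 67.21°, λ = atan2(p_y, p_x) ≈ -27.66°.

≈ lat 67.2°, lon -27.7°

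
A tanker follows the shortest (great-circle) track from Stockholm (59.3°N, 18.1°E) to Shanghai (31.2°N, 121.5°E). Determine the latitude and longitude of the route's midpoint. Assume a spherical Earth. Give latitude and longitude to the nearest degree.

Convert each endpoint to a unit vector on the sphere (x = cos φ cos λ, y = cos φ sin λ, z = sin φ).
The central angle between the endpoints is δ = arccos(p₁·p₂) ≈ 1.219 rad (69.9°).
Interpolate at f = 1/2 with slerp weights a = sin((1−f)δ)/sin δ ≈ 0.610, b = sin(fδ)/sin δ ≈ 0.610.
p = a·p₁ + b·p₂ ≈ (0.023, 0.542, 0.840); φ = arcsin(p_z) ≈ 57.18°, λ = atan2(p_y, p_x) ≈ 87.53°.

≈ (57°N, 88°E)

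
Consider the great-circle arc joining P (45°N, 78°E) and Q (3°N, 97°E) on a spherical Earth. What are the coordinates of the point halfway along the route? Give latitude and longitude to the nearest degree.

Write both endpoints as unit vectors p₁, p₂ with components (cos φ cos λ, cos φ sin λ, sin φ).
The central angle between the endpoints is δ = arccos(p₁·p₂) ≈ 0.789 rad (45.2°).
Interpolate at f = 1/2 with slerp weights a = sin((1−f)δ)/sin δ ≈ 0.542, b = sin(fδ)/sin δ ≈ 0.542.
p = a·p₁ + b·p₂ ≈ (0.014, 0.911, 0.411); φ = arcsin(p_z) ≈ 24.29°, λ = atan2(p_y, p_x) ≈ 89.14°.

≈ (24°N, 89°E)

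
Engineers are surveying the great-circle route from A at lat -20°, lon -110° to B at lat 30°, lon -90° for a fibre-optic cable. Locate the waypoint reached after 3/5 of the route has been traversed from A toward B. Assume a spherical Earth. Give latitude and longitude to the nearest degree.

≈ lat 10°, lon -99°

From cos δ = sin φ₁ sin φ₂ + cos φ₁ cos φ₂ cos Δλ, the central angle is δ ≈ 0.935 rad (53.6°).
Interpolate at f = 3/5 with slerp weights a = sin((1−f)δ)/sin δ ≈ 0.454, b = sin(fδ)/sin δ ≈ 0.661.
p = a·p₁ + b·p₂ ≈ (-0.146, -0.974, 0.175); φ = arcsin(p_z) ≈ 10.10°, λ = atan2(p_y, p_x) ≈ -98.52°.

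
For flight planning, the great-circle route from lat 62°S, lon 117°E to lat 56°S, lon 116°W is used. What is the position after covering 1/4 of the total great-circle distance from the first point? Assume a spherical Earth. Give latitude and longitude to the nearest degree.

≈ lat 72°S, lon 142°E

Convert each endpoint to a unit vector on the sphere (x = cos φ cos λ, y = cos φ sin λ, z = sin φ).
The central angle between the endpoints is δ = arccos(p₁·p₂) ≈ 0.959 rad (55.0°).
Interpolate at f = 1/4 with slerp weights a = sin((1−f)δ)/sin δ ≈ 0.805, b = sin(fδ)/sin δ ≈ 0.290.
p = a·p₁ + b·p₂ ≈ (-0.243, 0.191, -0.951); φ = arcsin(p_z) ≈ -72.02°, λ = atan2(p_y, p_x) ≈ 141.81°.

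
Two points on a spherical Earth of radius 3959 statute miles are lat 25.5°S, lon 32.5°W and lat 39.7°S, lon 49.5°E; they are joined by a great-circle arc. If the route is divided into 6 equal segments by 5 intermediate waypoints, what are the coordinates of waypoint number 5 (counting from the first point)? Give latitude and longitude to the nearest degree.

The haversine formula gives a central angle δ ≈ 1.190 rad (68.2°) between the endpoints.
Interpolate at f = 5/6 with slerp weights a = sin((1−f)δ)/sin δ ≈ 0.212, b = sin(fδ)/sin δ ≈ 0.902.
p = a·p₁ + b·p₂ ≈ (0.612, 0.425, -0.667); φ = arcsin(p_z) ≈ -41.85°, λ = atan2(p_y, p_x) ≈ 34.75°.

≈ lat 42°S, lon 35°E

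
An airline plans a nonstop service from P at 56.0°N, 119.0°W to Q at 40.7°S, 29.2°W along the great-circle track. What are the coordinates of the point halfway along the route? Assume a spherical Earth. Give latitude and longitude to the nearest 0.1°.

Convert each endpoint to a unit vector on the sphere (x = cos φ cos λ, y = cos φ sin λ, z = sin φ).
The central angle between the endpoints is δ = arccos(p₁·p₂) ≈ 2.140 rad (122.6°).
Interpolate at f = 1/2 with slerp weights a = sin((1−f)δ)/sin δ ≈ 1.042, b = sin(fδ)/sin δ ≈ 1.042.
p = a·p₁ + b·p₂ ≈ (0.407, -0.895, 0.184); φ = arcsin(p_z) ≈ 10.62°, λ = atan2(p_y, p_x) ≈ -65.54°.

≈ 10.6°N, 65.5°W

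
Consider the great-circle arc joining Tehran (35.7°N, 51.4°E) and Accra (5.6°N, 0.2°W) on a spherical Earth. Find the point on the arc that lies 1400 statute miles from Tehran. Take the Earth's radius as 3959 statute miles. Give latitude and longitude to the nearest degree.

≈ 27°N, 30°E

Write both endpoints as unit vectors p₁, p₂ with components (cos φ cos λ, cos φ sin λ, sin φ).
The central angle between the endpoints is δ = arccos(p₁·p₂) ≈ 0.978 rad (56.0°). The total great-circle distance is δ·R ≈ 0.978 × 3959 ≈ 3871 mi, so the target fraction is f = 1400/3871 ≈ 0.362.
Interpolate at f ≈ 0.362 with slerp weights a = sin((1−f)δ)/sin δ ≈ 0.705, b = sin(fδ)/sin δ ≈ 0.418.
p = a·p₁ + b·p₂ ≈ (0.773, 0.446, 0.452); φ = arcsin(p_z) ≈ 26.87°, λ = atan2(p_y, p_x) ≈ 29.98°.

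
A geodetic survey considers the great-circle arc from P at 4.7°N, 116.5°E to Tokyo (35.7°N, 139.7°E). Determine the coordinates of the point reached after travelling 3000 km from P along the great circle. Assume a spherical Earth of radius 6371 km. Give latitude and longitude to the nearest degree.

≈ 27°N, 132°E

From cos δ = sin φ₁ sin φ₂ + cos φ₁ cos φ₂ cos Δλ, the central angle is δ ≈ 0.657 rad (37.7°). The total great-circle distance is δ·R ≈ 0.657 × 6371 ≈ 4187 km, so the target fraction is f = 3000/4187 ≈ 0.717.
Interpolate at f ≈ 0.717 with slerp weights a = sin((1−f)δ)/sin δ ≈ 0.303, b = sin(fδ)/sin δ ≈ 0.743.
p = a·p₁ + b·p₂ ≈ (-0.595, 0.661, 0.458); φ = arcsin(p_z) ≈ 27.27°, λ = atan2(p_y, p_x) ≈ 132.00°.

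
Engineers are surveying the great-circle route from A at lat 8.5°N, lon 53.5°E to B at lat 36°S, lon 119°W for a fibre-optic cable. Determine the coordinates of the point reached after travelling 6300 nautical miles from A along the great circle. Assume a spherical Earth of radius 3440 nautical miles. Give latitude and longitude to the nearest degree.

≈ lat 76°S, lon 65°W

Convert each endpoint to a unit vector on the sphere (x = cos φ cos λ, y = cos φ sin λ, z = sin φ).
The central angle between the endpoints is δ = arccos(p₁·p₂) ≈ 2.647 rad (151.7°). The total great-circle distance is δ·R ≈ 2.647 × 3440 ≈ 9106 nmi, so the target fraction is f = 6300/9106 ≈ 0.692.
Interpolate at f ≈ 0.692 with slerp weights a = sin((1−f)δ)/sin δ ≈ 1.534, b = sin(fδ)/sin δ ≈ 2.036.
p = a·p₁ + b·p₂ ≈ (0.104, -0.221, -0.970); φ = arcsin(p_z) ≈ -75.87°, λ = atan2(p_y, p_x) ≈ -64.77°.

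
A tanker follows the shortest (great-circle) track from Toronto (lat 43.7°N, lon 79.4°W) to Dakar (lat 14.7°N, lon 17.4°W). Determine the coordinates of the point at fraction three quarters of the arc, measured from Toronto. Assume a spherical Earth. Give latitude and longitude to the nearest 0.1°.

From cos δ = sin φ₁ sin φ₂ + cos φ₁ cos φ₂ cos Δλ, the central angle is δ ≈ 1.043 rad (59.8°).
Interpolate at f = 3/4 with slerp weights a = sin((1−f)δ)/sin δ ≈ 0.298, b = sin(fδ)/sin δ ≈ 0.816.
p = a·p₁ + b·p₂ ≈ (0.793, -0.448, 0.413); φ = arcsin(p_z) ≈ 24.41°, λ = atan2(p_y, p_x) ≈ -29.47°.

≈ lat 24.4°N, lon 29.5°W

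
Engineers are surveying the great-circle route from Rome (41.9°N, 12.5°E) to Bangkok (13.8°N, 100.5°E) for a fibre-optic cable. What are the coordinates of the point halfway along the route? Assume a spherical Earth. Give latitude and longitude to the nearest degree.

≈ 36°N, 64°E

Write both endpoints as unit vectors p₁, p₂ with components (cos φ cos λ, cos φ sin λ, sin φ).
The central angle between the endpoints is δ = arccos(p₁·p₂) ≈ 1.385 rad (79.4°).
Interpolate at f = 1/2 with slerp weights a = sin((1−f)δ)/sin δ ≈ 0.650, b = sin(fδ)/sin δ ≈ 0.650.
p = a·p₁ + b·p₂ ≈ (0.357, 0.725, 0.589); φ = arcsin(p_z) ≈ 36.08°, λ = atan2(p_y, p_x) ≈ 63.78°.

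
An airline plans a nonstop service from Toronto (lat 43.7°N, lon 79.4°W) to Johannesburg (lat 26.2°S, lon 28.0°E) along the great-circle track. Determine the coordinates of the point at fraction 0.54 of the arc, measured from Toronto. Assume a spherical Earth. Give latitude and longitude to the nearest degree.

From cos δ = sin φ₁ sin φ₂ + cos φ₁ cos φ₂ cos Δλ, the central angle is δ ≈ 2.093 rad (119.9°).
Interpolate at f = 0.54 with slerp weights a = sin((1−f)δ)/sin δ ≈ 0.947, b = sin(fδ)/sin δ ≈ 1.044.
p = a·p₁ + b·p₂ ≈ (0.953, -0.233, 0.194); φ = arcsin(p_z) ≈ 11.16°, λ = atan2(p_y, p_x) ≈ -13.76°.

≈ lat 11°N, lon 14°W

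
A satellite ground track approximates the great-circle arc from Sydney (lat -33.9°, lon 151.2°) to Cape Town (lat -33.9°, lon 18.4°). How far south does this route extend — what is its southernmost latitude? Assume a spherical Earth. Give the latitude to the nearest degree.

The great circle lies in the plane with unit normal n̂ = (p₁ × p₂)/|p₁ × p₂|.
Here n̂_z ≈ -0.512; the vertex latitude is φ_max = arccos|n̂_z| ≈ 59.2°.
Check via Clairaut: cos φ_max = |cos φ₁| · sin C = cos(33.9°)·sin(141.9°) ≈ 0.512, again giving ≈ 59.2°.

≈ -59°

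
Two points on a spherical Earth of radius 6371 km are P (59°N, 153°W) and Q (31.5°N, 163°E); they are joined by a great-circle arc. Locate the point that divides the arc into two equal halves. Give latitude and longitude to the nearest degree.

Write both endpoints as unit vectors p₁, p₂ with components (cos φ cos λ, cos φ sin λ, sin φ).
The central angle between the endpoints is δ = arccos(p₁·p₂) ≈ 0.702 rad (40.2°).
Interpolate at f = 1/2 with slerp weights a = sin((1−f)δ)/sin δ ≈ 0.532, b = sin(fδ)/sin δ ≈ 0.532.
p = a·p₁ + b·p₂ ≈ (-0.678, 0.008, 0.735); φ = arcsin(p_z) ≈ 47.27°, λ = atan2(p_y, p_x) ≈ 179.30°.

≈ (47°N, 179°E)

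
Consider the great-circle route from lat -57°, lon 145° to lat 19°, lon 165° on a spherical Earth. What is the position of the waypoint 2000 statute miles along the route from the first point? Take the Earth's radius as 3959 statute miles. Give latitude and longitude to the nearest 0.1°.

≈ lat -29.0°, lon 155.6°

Write both endpoints as unit vectors p₁, p₂ with components (cos φ cos λ, cos φ sin λ, sin φ).
The central angle between the endpoints is δ = arccos(p₁·p₂) ≈ 1.358 rad (77.8°). The total great-circle distance is δ·R ≈ 1.358 × 3959 ≈ 5378 mi, so the target fraction is f = 2000/5378 ≈ 0.372.
Interpolate at f ≈ 0.372 with slerp weights a = sin((1−f)δ)/sin δ ≈ 0.771, b = sin(fδ)/sin δ ≈ 0.495.
p = a·p₁ + b·p₂ ≈ (-0.796, 0.362, -0.485); φ = arcsin(p_z) ≈ -29.02°, λ = atan2(p_y, p_x) ≈ 155.55°.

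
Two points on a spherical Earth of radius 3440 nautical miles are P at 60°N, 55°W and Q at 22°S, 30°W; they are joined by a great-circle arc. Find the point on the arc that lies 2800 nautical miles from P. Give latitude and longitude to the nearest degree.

Convert each endpoint to a unit vector on the sphere (x = cos φ cos λ, y = cos φ sin λ, z = sin φ).
The central angle between the endpoints is δ = arccos(p₁·p₂) ≈ 1.475 rad (84.5°). The total great-circle distance is δ·R ≈ 1.475 × 3440 ≈ 5074 nmi, so the target fraction is f = 2800/5074 ≈ 0.552.
Interpolate at f ≈ 0.552 with slerp weights a = sin((1−f)δ)/sin δ ≈ 0.617, b = sin(fδ)/sin δ ≈ 0.730.
p = a·p₁ + b·p₂ ≈ (0.763, -0.591, 0.260); φ = arcsin(p_z) ≈ 15.10°, λ = atan2(p_y, p_x) ≈ -37.76°.

≈ 15°N, 38°W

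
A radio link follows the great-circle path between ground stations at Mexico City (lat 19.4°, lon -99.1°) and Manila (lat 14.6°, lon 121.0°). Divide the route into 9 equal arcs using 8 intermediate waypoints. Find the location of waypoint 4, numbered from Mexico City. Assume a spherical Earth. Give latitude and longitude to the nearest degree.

Convert each endpoint to a unit vector on the sphere (x = cos φ cos λ, y = cos φ sin λ, z = sin φ).
The central angle between the endpoints is δ = arccos(p₁·p₂) ≈ 2.233 rad (127.9°).
Interpolate at f = 4/9 with slerp weights a = sin((1−f)δ)/sin δ ≈ 1.199, b = sin(fδ)/sin δ ≈ 1.061.
p = a·p₁ + b·p₂ ≈ (-0.708, -0.236, 0.666); φ = arcsin(p_z) ≈ 41.74°, λ = atan2(p_y, p_x) ≈ -161.53°.

≈ lat 42°, lon -162°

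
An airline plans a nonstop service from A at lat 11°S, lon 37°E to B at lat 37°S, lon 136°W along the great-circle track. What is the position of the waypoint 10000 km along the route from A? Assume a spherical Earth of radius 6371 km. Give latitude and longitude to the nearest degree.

≈ lat 77°S, lon 108°W

From cos δ = sin φ₁ sin φ₂ + cos φ₁ cos φ₂ cos Δλ, the central angle is δ ≈ 2.296 rad (131.6°). The total great-circle distance is δ·R ≈ 2.296 × 6371 ≈ 14628 km, so the target fraction is f = 10000/14628 ≈ 0.684.
Interpolate at f ≈ 0.684 with slerp weights a = sin((1−f)δ)/sin δ ≈ 0.887, b = sin(fδ)/sin δ ≈ 1.336.
p = a·p₁ + b·p₂ ≈ (-0.072, -0.217, -0.974); φ = arcsin(p_z) ≈ -76.78°, λ = atan2(p_y, p_x) ≈ -108.33°.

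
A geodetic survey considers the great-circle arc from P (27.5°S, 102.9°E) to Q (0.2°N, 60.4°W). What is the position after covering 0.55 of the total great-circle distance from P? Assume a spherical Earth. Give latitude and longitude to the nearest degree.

≈ (53°S, 12°W)

From cos δ = sin φ₁ sin φ₂ + cos φ₁ cos φ₂ cos Δλ, the central angle is δ ≈ 2.589 rad (148.3°).
Interpolate at f = 0.55 with slerp weights a = sin((1−f)δ)/sin δ ≈ 1.751, b = sin(fδ)/sin δ ≈ 1.885.
p = a·p₁ + b·p₂ ≈ (0.584, -0.125, -0.802); φ = arcsin(p_z) ≈ -53.30°, λ = atan2(p_y, p_x) ≈ -12.09°.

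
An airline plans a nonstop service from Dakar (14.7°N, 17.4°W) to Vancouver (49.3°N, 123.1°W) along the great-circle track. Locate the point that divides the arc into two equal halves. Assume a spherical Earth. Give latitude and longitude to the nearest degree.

≈ 45°N, 56°W

The haversine formula gives a central angle δ ≈ 1.549 rad (88.8°) between the endpoints.
Interpolate at f = 1/2 with slerp weights a = sin((1−f)δ)/sin δ ≈ 0.700, b = sin(fδ)/sin δ ≈ 0.700.
p = a·p₁ + b·p₂ ≈ (0.397, -0.584, 0.708); φ = arcsin(p_z) ≈ 45.06°, λ = atan2(p_y, p_x) ≈ -55.84°.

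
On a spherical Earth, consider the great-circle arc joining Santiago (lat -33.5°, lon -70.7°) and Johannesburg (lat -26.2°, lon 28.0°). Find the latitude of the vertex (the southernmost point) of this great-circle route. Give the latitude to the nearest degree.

The great circle lies in the plane with unit normal n̂ = (p₁ × p₂)/|p₁ × p₂|.
Here n̂_z ≈ +0.746; the vertex latitude is φ_max = arccos|n̂_z| ≈ 41.8°.

≈ -42°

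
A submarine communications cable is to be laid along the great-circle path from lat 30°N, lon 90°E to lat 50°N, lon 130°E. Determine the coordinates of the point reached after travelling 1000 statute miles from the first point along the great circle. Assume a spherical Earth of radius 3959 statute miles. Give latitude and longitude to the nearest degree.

Write both endpoints as unit vectors p₁, p₂ with components (cos φ cos λ, cos φ sin λ, sin φ).
The central angle between the endpoints is δ = arccos(p₁·p₂) ≈ 0.628 rad (36.0°). The total great-circle distance is δ·R ≈ 0.628 × 3959 ≈ 2485 mi, so the target fraction is f = 1000/2485 ≈ 0.402.
Interpolate at f ≈ 0.402 with slerp weights a = sin((1−f)δ)/sin δ ≈ 0.624, b = sin(fδ)/sin δ ≈ 0.426.
p = a·p₁ + b·p₂ ≈ (-0.176, 0.750, 0.638); φ = arcsin(p_z) ≈ 39.64°, λ = atan2(p_y, p_x) ≈ 103.20°.

≈ lat 40°N, lon 103°E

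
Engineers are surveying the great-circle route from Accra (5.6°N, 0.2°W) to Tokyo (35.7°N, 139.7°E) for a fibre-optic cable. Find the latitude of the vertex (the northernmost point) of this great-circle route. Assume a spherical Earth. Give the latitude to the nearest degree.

The great circle lies in the plane with unit normal n̂ = (p₁ × p₂)/|p₁ × p₂|.
Here n̂_z ≈ +0.629; the vertex latitude is φ_max = arccos|n̂_z| ≈ 51.0°.

≈ 51°N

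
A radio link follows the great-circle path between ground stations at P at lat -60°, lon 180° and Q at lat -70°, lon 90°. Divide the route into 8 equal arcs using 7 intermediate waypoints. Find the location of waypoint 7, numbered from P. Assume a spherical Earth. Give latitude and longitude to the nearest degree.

Write both endpoints as unit vectors p₁, p₂ with components (cos φ cos λ, cos φ sin λ, sin φ).
The central angle between the endpoints is δ = arccos(p₁·p₂) ≈ 0.620 rad (35.5°).
Interpolate at f = 7/8 with slerp weights a = sin((1−f)δ)/sin δ ≈ 0.133, b = sin(fδ)/sin δ ≈ 0.889.
p = a·p₁ + b·p₂ ≈ (-0.067, 0.304, -0.950); φ = arcsin(p_z) ≈ -71.87°, λ = atan2(p_y, p_x) ≈ 102.37°.

≈ lat -72°, lon 102°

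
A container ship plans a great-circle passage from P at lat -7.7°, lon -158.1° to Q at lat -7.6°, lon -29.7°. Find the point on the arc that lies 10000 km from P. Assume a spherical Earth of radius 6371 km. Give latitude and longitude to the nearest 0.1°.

The haversine formula gives a central angle δ ≈ 2.205 rad (126.3°) between the endpoints. The total great-circle distance is δ·R ≈ 2.205 × 6371 ≈ 14047 km, so the target fraction is f = 10000/14047 ≈ 0.712.
Interpolate at f ≈ 0.712 with slerp weights a = sin((1−f)δ)/sin δ ≈ 0.737, b = sin(fδ)/sin δ ≈ 1.241.
p = a·p₁ + b·p₂ ≈ (0.392, -0.882, -0.263); φ = arcsin(p_z) ≈ -15.24°, λ = atan2(p_y, p_x) ≈ -66.06°.

≈ lat -15.2°, lon -66.1°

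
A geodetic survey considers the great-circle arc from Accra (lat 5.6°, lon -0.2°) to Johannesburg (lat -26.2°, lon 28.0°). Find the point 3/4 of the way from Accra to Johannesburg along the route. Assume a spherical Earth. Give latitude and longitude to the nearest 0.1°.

Convert each endpoint to a unit vector on the sphere (x = cos φ cos λ, y = cos φ sin λ, z = sin φ).
The central angle between the endpoints is δ = arccos(p₁·p₂) ≈ 0.732 rad (41.9°).
Interpolate at f = 3/4 with slerp weights a = sin((1−f)δ)/sin δ ≈ 0.272, b = sin(fδ)/sin δ ≈ 0.781.
p = a·p₁ + b·p₂ ≈ (0.890, 0.328, -0.318); φ = arcsin(p_z) ≈ -18.55°, λ = atan2(p_y, p_x) ≈ 20.24°.

≈ lat -18.6°, lon 20.2°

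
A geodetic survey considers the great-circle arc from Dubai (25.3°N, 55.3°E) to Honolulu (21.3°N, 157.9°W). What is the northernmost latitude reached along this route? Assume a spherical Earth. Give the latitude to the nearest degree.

The great circle lies in the plane with unit normal n̂ = (p₁ × p₂)/|p₁ × p₂|.
Here n̂_z ≈ +0.552; the vertex latitude is φ_max = arccos|n̂_z| ≈ 56.5°.

≈ 56°N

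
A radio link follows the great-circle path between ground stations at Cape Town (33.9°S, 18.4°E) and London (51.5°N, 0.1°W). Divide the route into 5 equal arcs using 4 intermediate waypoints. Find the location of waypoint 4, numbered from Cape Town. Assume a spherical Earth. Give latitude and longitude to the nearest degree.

From cos δ = sin φ₁ sin φ₂ + cos φ₁ cos φ₂ cos Δλ, the central angle is δ ≈ 1.517 rad (86.9°).
Interpolate at f = 4/5 with slerp weights a = sin((1−f)δ)/sin δ ≈ 0.299, b = sin(fδ)/sin δ ≈ 0.938.
p = a·p₁ + b·p₂ ≈ (0.820, 0.077, 0.567); φ = arcsin(p_z) ≈ 34.57°, λ = atan2(p_y, p_x) ≈ 5.39°.

≈ 35°N, 5°E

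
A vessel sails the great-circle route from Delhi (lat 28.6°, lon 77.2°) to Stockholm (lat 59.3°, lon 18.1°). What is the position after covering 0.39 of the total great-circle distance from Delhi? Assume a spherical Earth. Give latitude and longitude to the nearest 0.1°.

From cos δ = sin φ₁ sin φ₂ + cos φ₁ cos φ₂ cos Δλ, the central angle is δ ≈ 0.874 rad (50.1°).
Interpolate at f = 0.39 with slerp weights a = sin((1−f)δ)/sin δ ≈ 0.663, b = sin(fδ)/sin δ ≈ 0.436.
p = a·p₁ + b·p₂ ≈ (0.340, 0.637, 0.692); φ = arcsin(p_z) ≈ 43.79°, λ = atan2(p_y, p_x) ≈ 61.86°.

≈ lat 43.8°, lon 61.9°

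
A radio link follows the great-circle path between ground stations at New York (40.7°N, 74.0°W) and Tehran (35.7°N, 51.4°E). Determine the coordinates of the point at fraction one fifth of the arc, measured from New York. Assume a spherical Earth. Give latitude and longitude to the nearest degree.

The haversine formula gives a central angle δ ≈ 1.547 rad (88.6°) between the endpoints.
Interpolate at f = 1/5 with slerp weights a = sin((1−f)δ)/sin δ ≈ 0.945, b = sin(fδ)/sin δ ≈ 0.305.
p = a·p₁ + b·p₂ ≈ (0.352, -0.496, 0.794); φ = arcsin(p_z) ≈ 52.57°, λ = atan2(p_y, p_x) ≈ -54.63°.

≈ 53°N, 55°W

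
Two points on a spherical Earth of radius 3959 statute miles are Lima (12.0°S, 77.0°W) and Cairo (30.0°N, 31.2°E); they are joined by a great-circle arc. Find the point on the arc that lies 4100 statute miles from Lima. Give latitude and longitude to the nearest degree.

The haversine formula gives a central angle δ ≈ 1.948 rad (111.6°) between the endpoints. The total great-circle distance is δ·R ≈ 1.948 × 3959 ≈ 7713 mi, so the target fraction is f = 4100/7713 ≈ 0.532.
Interpolate at f ≈ 0.532 with slerp weights a = sin((1−f)δ)/sin δ ≈ 0.851, b = sin(fδ)/sin δ ≈ 0.925.
p = a·p₁ + b·p₂ ≈ (0.873, -0.396, 0.286); φ = arcsin(p_z) ≈ 16.60°, λ = atan2(p_y, p_x) ≈ -24.40°.

≈ 17°N, 24°W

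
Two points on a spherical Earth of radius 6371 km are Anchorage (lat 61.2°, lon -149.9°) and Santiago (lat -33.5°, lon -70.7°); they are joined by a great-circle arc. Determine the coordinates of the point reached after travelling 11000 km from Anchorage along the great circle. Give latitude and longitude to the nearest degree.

≈ lat -20°, lon -79°

The haversine formula gives a central angle δ ≈ 1.991 rad (114.1°) between the endpoints. The total great-circle distance is δ·R ≈ 1.991 × 6371 ≈ 12688 km, so the target fraction is f = 11000/12688 ≈ 0.867.
Interpolate at f ≈ 0.867 with slerp weights a = sin((1−f)δ)/sin δ ≈ 0.287, b = sin(fδ)/sin δ ≈ 1.082.
p = a·p₁ + b·p₂ ≈ (0.179, -0.921, -0.346); φ = arcsin(p_z) ≈ -20.24°, λ = atan2(p_y, p_x) ≈ -79.02°.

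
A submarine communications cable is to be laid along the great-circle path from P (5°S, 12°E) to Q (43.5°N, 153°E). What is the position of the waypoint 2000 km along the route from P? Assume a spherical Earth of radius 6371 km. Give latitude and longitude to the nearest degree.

≈ (10°N, 23°E)

Convert each endpoint to a unit vector on the sphere (x = cos φ cos λ, y = cos φ sin λ, z = sin φ).
The central angle between the endpoints is δ = arccos(p₁·p₂) ≈ 2.242 rad (128.4°). The total great-circle distance is δ·R ≈ 2.242 × 6371 ≈ 14281 km, so the target fraction is f = 2000/14281 ≈ 0.140.
Interpolate at f ≈ 0.140 with slerp weights a = sin((1−f)δ)/sin δ ≈ 1.196, b = sin(fδ)/sin δ ≈ 0.394.
p = a·p₁ + b·p₂ ≈ (0.911, 0.378, 0.167); φ = arcsin(p_z) ≈ 9.62°, λ = atan2(p_y, p_x) ≈ 22.52°.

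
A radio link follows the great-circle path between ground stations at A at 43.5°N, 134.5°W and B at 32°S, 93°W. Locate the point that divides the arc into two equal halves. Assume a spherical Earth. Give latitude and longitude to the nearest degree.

≈ 6°N, 112°W

Convert each endpoint to a unit vector on the sphere (x = cos φ cos λ, y = cos φ sin λ, z = sin φ).
The central angle between the endpoints is δ = arccos(p₁·p₂) ≈ 1.475 rad (84.5°).
Interpolate at f = 1/2 with slerp weights a = sin((1−f)δ)/sin δ ≈ 0.675, b = sin(fδ)/sin δ ≈ 0.675.
p = a·p₁ + b·p₂ ≈ (-0.373, -0.921, 0.107); φ = arcsin(p_z) ≈ 6.14°, λ = atan2(p_y, p_x) ≈ -112.06°.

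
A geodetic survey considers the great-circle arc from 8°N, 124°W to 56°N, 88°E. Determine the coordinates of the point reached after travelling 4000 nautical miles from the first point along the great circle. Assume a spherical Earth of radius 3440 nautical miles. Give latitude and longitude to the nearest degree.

Write both endpoints as unit vectors p₁, p₂ with components (cos φ cos λ, cos φ sin λ, sin φ).
The central angle between the endpoints is δ = arccos(p₁·p₂) ≈ 1.933 rad (110.7°). The total great-circle distance is δ·R ≈ 1.933 × 3440 ≈ 6649 nmi, so the target fraction is f = 4000/6649 ≈ 0.602.
Interpolate at f ≈ 0.602 with slerp weights a = sin((1−f)δ)/sin δ ≈ 0.744, b = sin(fδ)/sin δ ≈ 0.982.
p = a·p₁ + b·p₂ ≈ (-0.393, -0.063, 0.917); φ = arcsin(p_z) ≈ 66.54°, λ = atan2(p_y, p_x) ≈ -170.95°.

≈ 67°N, 171°W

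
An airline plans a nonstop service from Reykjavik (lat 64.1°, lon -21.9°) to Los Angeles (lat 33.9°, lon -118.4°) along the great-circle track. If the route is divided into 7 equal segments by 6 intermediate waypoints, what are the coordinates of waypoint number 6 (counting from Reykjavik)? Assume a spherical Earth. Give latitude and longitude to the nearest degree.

≈ lat 42°, lon -113°

Write both endpoints as unit vectors p₁, p₂ with components (cos φ cos λ, cos φ sin λ, sin φ).
The central angle between the endpoints is δ = arccos(p₁·p₂) ≈ 1.092 rad (62.6°).
Interpolate at f = 6/7 with slerp weights a = sin((1−f)δ)/sin δ ≈ 0.175, b = sin(fδ)/sin δ ≈ 0.907.
p = a·p₁ + b·p₂ ≈ (-0.287, -0.691, 0.663); φ = arcsin(p_z) ≈ 41.56°, λ = atan2(p_y, p_x) ≈ -112.57°.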